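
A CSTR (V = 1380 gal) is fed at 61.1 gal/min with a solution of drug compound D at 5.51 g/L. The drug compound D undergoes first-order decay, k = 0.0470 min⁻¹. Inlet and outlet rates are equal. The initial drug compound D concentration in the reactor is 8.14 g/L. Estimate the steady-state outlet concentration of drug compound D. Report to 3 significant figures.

Species balance: V dC/dt = Q C_in − Q C − k V C.
At steady state: 0 = Q C_in − (Q + kV) C_ss, so C_ss = Q C_in/(Q + kV).
C_ss = 61.1·5.51/(61.1 + 0.0470·1380) = 336.66/125.96 = 2.6728 g/L.

2.67 g/L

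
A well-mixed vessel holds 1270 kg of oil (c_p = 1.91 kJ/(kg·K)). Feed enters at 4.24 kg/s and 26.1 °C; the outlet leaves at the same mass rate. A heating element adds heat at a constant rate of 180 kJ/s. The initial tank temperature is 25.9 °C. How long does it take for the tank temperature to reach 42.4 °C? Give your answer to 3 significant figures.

Heat balance on the well-mixed liquid: M c_p dT/dt = ṁ c_p (T_in − T) + 180.
τ = M/ṁ = 299.53 s; T_ss = T_in + Q̇/(ṁ c_p) = 48.327 °C.
T(t) = T_ss + (T₀ − T_ss) e^(−t/τ). Set T = 42.4:
e^(−t/τ) = (42.4 − 48.327)/(25.9 − 48.327) = 0.26427
t = −299.53 · ln(0.26427) = 398.61 s.

399 s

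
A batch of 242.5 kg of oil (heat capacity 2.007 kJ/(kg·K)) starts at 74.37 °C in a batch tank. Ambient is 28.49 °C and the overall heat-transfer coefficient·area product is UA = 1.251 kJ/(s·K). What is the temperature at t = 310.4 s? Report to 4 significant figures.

M c_p dT/dt = −UA(T − T_amb).
dT/dt = (T_ss − T)/τ with T_ss = T_amb = 28.4900 °C, τ = M c_p/UA = 242.5·2.007/1.251 = 389.047 s.
This is linear first-order; T(t) = T_ss + (T₀ − T_ss) e^(−t/τ).
T(310.4) = 28.4900 + (45.8800)·0.450297 = 49.1496 °C.

49.15 °C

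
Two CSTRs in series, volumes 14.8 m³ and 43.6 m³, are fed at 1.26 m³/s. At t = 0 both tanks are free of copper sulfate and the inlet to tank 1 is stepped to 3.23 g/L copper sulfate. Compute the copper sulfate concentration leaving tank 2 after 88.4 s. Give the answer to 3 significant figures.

2.85 g/L

Species balance on tank i: dCᵢ/dt = (Cᵢ₋₁ − Cᵢ)/τᵢ with τᵢ = Vᵢ/Q.
τ₁ = 14.8/1.26 = 11.746 s; τ₂ = 43.6/1.26 = 34.603 s.
Solving the cascade with C₁(0)=C₂(0)=0 gives C₂(t) = C_in[1 − (τ₁ e^(−t/τ₁) − τ₂ e^(−t/τ₂))/(τ₁ − τ₂)].
At t = 88.4: e^(−t/τ₁) = 0.00053892, e^(−t/τ₂) = 0.077717.
C₂ = 3.23·[1 − (11.746·0.00053892 − 34.603·0.077717)/(-22.857)] = 3.23·0.88262 = 2.8509 g/L.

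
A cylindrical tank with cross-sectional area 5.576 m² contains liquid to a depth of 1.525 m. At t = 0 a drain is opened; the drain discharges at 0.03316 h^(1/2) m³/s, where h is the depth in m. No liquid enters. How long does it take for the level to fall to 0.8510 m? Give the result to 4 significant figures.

Volume balance on the tank: A dh/dt = −0.03316 √h.
This is separable: 2 d(√h)/dt = −0.03316/A, so √h = √h₀ − (0.03316/(2A)) t.
t = 2A(√h₀ − √h)/0.03316 = 2·5.576·(√1.525 − √0.8510)/0.03316
  = 11.1520 × (1.23491 − 0.922497) / 0.03316 = 105.067 s.

105.1 s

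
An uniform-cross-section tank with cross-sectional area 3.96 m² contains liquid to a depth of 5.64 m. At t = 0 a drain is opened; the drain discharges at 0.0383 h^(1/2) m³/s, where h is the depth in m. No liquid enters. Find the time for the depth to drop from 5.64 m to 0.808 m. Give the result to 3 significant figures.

With no inflow, A dh/dt = −0.0383 √h.
∫ h^(−1/2) dh = −(0.0383/A) ∫ dt, giving 2√h = 2√h₀ − (0.0383/A) t.
t = 2A(√h₀ − √h)/0.0383 = 2·3.96·(√5.64 − √0.808)/0.0383
  = 7.9200 × (2.3749 − 0.89889) / 0.0383 = 305.22 s.

305 s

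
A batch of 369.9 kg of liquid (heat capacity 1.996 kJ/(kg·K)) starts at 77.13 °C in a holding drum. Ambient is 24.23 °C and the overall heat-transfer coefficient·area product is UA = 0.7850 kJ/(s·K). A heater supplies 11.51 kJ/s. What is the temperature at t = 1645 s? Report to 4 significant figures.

45.54 °C

Unsteady energy balance on the tank contents: M c_p dT/dt = −UA(T − T_amb) + Q̇.
dT/dt = (T_ss − T)/τ with T_ss = T_amb + Q̇/UA = 24.23 + 11.51/0.7850 = 38.8924 °C, τ = M c_p/UA = 369.9·1.996/0.7850 = 940.536 s.
Solution: T(t) = T_ss + (T₀ − T_ss) e^(−t/τ).
T(1645) = 38.8924 + (38.2376)·0.173947 = 45.5437 °C.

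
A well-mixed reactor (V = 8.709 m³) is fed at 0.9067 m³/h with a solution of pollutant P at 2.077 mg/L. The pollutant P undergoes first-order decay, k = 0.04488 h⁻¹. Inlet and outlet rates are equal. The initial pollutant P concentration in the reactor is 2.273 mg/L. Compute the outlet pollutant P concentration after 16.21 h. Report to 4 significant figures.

Accumulation = in − out − consumed: V dC/dt = Q C_in − Q C − k V C.
dC/dt = (Q/V) C_in − (Q/V + k) C; effective rate a = Q/V + k = 0.104111 + 0.04488 = 0.148991 h⁻¹.
C_ss = Q C_in/(Q + kV) = 1.45135 mg/L; C(t) = C_ss + (C₀ − C_ss) e^(−a t).
C(16.21) = 1.45135 + (0.821648)·e^(−0.148991·16.21) = 1.45135 + (0.821648)·0.0893549 = 1.52477 mg/L.

1.525 mg/L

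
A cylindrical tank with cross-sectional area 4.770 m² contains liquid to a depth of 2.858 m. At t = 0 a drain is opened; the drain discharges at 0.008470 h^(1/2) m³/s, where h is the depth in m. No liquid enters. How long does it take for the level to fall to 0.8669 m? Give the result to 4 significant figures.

855.4 s

Volume balance on the tank: A dh/dt = −0.008470 √h.
∫ h^(−1/2) dh = −(0.008470/A) ∫ dt, giving 2√h = 2√h₀ − (0.008470/A) t.
t = 2A(√h₀ − √h)/0.008470 = 2·4.770·(√2.858 − √0.8669)/0.008470
  = 9.54000 × (1.69056 − 0.931075) / 0.008470 = 855.432 s.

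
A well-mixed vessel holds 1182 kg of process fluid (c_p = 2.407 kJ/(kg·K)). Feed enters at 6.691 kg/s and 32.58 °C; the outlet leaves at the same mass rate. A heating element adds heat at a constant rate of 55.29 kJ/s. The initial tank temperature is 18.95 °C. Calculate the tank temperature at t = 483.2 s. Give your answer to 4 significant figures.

34.91 °C

M c_p dT/dt = ṁ c_p (T_in − T) + Q̇.
τ = M/ṁ = 176.655 s; T_ss = T_in + Q̇/(ṁ c_p) = 32.58 + 55.29/(6.691·2.407) = 36.0130 °C.
T approaches T_ss exponentially: T(t) = T_ss + (T₀ − T_ss) e^(−t/τ).
T(483.2) = 36.0130 + (-17.0630)·e^(−483.2/176.655) = 36.0130 + (-17.0630)·0.0648764 = 34.9061 °C.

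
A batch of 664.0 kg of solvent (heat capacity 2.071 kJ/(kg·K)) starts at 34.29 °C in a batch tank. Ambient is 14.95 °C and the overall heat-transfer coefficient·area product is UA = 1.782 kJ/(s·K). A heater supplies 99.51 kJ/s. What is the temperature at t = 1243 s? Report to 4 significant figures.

63.50 °C

M c_p dT/dt = −UA(T − T_amb) + Q̇.
dT/dt = (T_ss − T)/τ with T_ss = T_amb + Q̇/UA = 14.95 + 99.51/1.782 = 70.7918 °C, τ = M c_p/UA = 664.0·2.071/1.782 = 771.686 s.
Integrating: T(t) = T_ss + (T₀ − T_ss) e^(−t/τ).
T(1243) = 70.7918 + (-36.5018)·0.199736 = 63.5010 °C.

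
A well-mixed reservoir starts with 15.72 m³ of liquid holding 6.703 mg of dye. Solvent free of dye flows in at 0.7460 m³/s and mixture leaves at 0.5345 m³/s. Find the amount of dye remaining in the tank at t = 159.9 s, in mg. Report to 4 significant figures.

0.3685 mg

Total volume: dV/dt = Q_in − Q_out = 0.211500 m³/s, so V(t) = 15.72 + 0.211500 t and V(159.9) = 49.5389 m³.
Species balance (pure solvent in): dm/dt = −Q_out · m/V(t).
dm/m = −Q_out dt/(V₀ + 0.211500 t); integrating gives ln(m/m₀) = −(Q_out/(Q_in−Q_out)) ln(V/V₀).
m = m₀ (V₀/V)^(Q_out/(Q_in−Q_out)) = 6.703 × (15.72/49.5389)^(2.52719) = 0.368539 mg.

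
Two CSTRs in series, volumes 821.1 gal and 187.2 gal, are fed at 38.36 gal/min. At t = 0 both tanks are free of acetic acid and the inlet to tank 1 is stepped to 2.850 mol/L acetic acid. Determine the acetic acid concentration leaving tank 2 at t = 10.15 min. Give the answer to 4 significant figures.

Each tank obeys Vᵢ dCᵢ/dt = Q(Cᵢ₋₁ − Cᵢ), so τᵢ = Vᵢ/Q.
τ₁ = 821.1/38.36 = 21.4051 min; τ₂ = 187.2/38.36 = 4.88008 min.
Tank 1: C₁ = C_in(1 − e^(−t/τ₁)). Tank 2 (τ₁ ≠ τ₂): C₂ = C_in[1 − (τ₁ e^(−t/τ₁) − τ₂ e^(−t/τ₂))/(τ₁ − τ₂)].
At t = 10.15: e^(−t/τ₁) = 0.622392, e^(−t/τ₂) = 0.124945.
C₂ = 2.850·[1 − (21.4051·0.622392 − 4.88008·0.124945)/(16.5250)] = 2.850·0.230705 = 0.657510 mol/L.

0.6575 mol/L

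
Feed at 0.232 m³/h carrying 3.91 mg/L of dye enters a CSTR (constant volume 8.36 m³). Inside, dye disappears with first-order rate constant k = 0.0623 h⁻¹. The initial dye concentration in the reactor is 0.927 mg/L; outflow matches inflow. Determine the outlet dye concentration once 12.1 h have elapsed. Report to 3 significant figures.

Species balance: V dC/dt = Q C_in − Q C − k V C.
This is linear with rate a = Q/V + k = 0.090051 h⁻¹.
C_ss = Q C_in/(Q + kV) = 1.2049 mg/L; C(t) = C_ss + (C₀ − C_ss) e^(−a t).
C(12.1) = 1.2049 + (-0.27795)·e^(−0.090051·12.1) = 1.2049 + (-0.27795)·0.33634 = 1.1115 mg/L.

1.11 mg/L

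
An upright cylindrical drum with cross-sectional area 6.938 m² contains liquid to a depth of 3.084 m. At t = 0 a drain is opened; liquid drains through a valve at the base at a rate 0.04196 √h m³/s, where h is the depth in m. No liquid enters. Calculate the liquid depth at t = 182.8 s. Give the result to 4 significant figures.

With no inflow, A dh/dt = −0.04196 √h.
∫ h^(−1/2) dh = −(0.04196/A) ∫ dt, giving 2√h = 2√h₀ − (0.04196/A) t.
√h = √3.084 − 0.04196·182.8/(2·6.938) = 1.75613 − 0.552774 = 1.20336.
h = 1.20336² = 1.44807 m.

1.448 m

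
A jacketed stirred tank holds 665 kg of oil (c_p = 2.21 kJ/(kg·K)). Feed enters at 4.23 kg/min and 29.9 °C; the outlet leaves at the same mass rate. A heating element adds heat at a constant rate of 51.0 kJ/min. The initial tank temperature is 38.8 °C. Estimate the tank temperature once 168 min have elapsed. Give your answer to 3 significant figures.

M c_p dT/dt = ṁ c_p (T_in − T) + Q̇.
τ = M/ṁ = 157.21 min; T_ss = T_in + Q̇/(ṁ c_p) = 29.9 + 51.0/(4.23·2.21) = 35.356 °C.
T approaches T_ss exponentially: T(t) = T_ss + (T₀ − T_ss) e^(−t/τ).
T(168) = 35.356 + (3.4445)·e^(−168/157.21) = 35.356 + (3.4445)·0.34348 = 36.539 °C.

36.5 °C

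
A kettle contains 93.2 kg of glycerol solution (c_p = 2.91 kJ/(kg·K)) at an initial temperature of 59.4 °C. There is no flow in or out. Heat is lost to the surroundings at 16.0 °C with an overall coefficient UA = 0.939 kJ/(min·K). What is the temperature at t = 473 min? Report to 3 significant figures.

Lumped-capacitance energy balance: M c_p dT/dt = UA(T_amb − T).
dT/dt = (T_ss − T)/τ with T_ss = T_amb = 16.000 °C, τ = M c_p/UA = 93.2·2.91/0.939 = 288.83 min.
This is linear first-order; T(t) = T_ss + (T₀ − T_ss) e^(−t/τ).
T(473) = 16.000 + (43.400)·0.19444 = 24.439 °C.

24.4 °C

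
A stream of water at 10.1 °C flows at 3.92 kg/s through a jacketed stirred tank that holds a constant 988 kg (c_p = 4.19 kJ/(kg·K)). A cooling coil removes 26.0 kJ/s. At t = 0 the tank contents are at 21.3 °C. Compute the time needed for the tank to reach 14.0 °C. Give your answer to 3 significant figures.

213 s

Energy balance: M c_p dT/dt = ṁ c_p (T_in − T) − 26.0.
τ = M/ṁ = 252.04 s; T_ss = T_in − Q̇/(ṁ c_p) = 8.5170 °C.
T(t) = T_ss + (T₀ − T_ss) e^(−t/τ). Set T = 14.0:
e^(−t/τ) = (14.0 − 8.5170)/(21.3 − 8.5170) = 0.42893
t = −252.04 · ln(0.42893) = 213.34 s.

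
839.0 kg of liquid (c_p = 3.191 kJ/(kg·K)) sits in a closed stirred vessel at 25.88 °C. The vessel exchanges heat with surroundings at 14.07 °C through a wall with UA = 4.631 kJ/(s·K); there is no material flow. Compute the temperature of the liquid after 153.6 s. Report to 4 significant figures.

23.12 °C

Energy balance: M c_p dT/dt = −UA(T − T_amb).
dT/dt = (T_ss − T)/τ with T_ss = T_amb = 14.0700 °C, τ = M c_p/UA = 839.0·3.191/4.631 = 578.115 s.
This is linear first-order; T(t) = T_ss + (T₀ − T_ss) e^(−t/τ).
T(153.6) = 14.0700 + (11.8100)·0.766676 = 23.1244 °C.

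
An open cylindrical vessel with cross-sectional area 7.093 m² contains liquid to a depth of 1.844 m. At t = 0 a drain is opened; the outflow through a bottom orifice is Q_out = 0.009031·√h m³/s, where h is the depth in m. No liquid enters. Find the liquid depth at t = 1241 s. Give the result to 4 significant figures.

0.3225 m

A dh/dt = −Q_out = −0.009031 √h.
This is separable: 2 d(√h)/dt = −0.009031/A, so √h = √h₀ − (0.009031/(2A)) t.
√h = √1.844 − 0.009031·1241/(2·7.093) = 1.35794 − 0.790037 = 0.567902.
h = 0.567902² = 0.322513 m.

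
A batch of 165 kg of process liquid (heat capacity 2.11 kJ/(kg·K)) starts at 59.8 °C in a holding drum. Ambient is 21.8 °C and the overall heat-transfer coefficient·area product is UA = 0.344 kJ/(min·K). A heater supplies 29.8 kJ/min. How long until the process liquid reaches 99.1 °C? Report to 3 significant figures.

Lumped-capacitance energy balance: M c_p dT/dt = UA(T_amb − T) + Q̇.
τ = M c_p/UA = 1012.1 min; T_ss = T_amb + Q̇/UA = 21.8 + 29.8/0.344 = 108.43 °C.
T(t) = T_ss + (T₀ − T_ss)e^(−t/τ); set T = 99.1:
t = −τ ln[(T − T_ss)/(T₀ − T_ss)] = −1012.1 · ln(0.19182) = 1671.1 min.

1670 min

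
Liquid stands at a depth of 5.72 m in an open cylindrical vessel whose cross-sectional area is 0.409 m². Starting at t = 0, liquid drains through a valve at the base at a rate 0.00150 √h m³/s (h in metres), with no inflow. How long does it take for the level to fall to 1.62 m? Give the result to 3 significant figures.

610 s

Volume balance on the tank: A dh/dt = −0.00150 √h.
This is separable: 2 d(√h)/dt = −0.00150/A, so √h = √h₀ − (0.00150/(2A)) t.
t = 2A(√h₀ − √h)/0.00150 = 2·0.409·(√5.72 − √1.62)/0.00150
  = 0.81800 × (2.3917 − 1.2728) / 0.00150 = 610.15 s.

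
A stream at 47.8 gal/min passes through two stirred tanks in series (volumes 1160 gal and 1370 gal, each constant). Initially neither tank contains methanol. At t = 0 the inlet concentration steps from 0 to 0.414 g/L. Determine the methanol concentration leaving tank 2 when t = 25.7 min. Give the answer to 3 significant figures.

Each tank obeys Vᵢ dCᵢ/dt = Q(Cᵢ₋₁ − Cᵢ), so τᵢ = Vᵢ/Q.
τ₁ = 1160/47.8 = 24.268 min; τ₂ = 1370/47.8 = 28.661 min.
Tank 1: C₁ = C_in(1 − e^(−t/τ₁)). Tank 2 (τ₁ ≠ τ₂): C₂ = C_in[1 − (τ₁ e^(−t/τ₁) − τ₂ e^(−t/τ₂))/(τ₁ − τ₂)].
At t = 25.7: e^(−t/τ₁) = 0.34680, e^(−t/τ₂) = 0.40792.
C₂ = 0.414·[1 − (24.268·0.34680 − 28.661·0.40792)/(-4.3933)] = 0.414·0.25445 = 0.10534 g/L.

0.105 g/L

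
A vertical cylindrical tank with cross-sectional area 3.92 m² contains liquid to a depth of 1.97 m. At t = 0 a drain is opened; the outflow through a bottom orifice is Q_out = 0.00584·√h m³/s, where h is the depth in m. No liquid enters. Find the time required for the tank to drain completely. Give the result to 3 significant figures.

1880 s

A dh/dt = −Q_out = −0.00584 √h.
∫ h^(−1/2) dh = −(0.00584/A) ∫ dt, giving 2√h = 2√h₀ − (0.00584/A) t.
Tank is empty when √h = 0: t_empty = 2A√h₀/0.00584.
t_empty = 2·3.92·√1.97/0.00584 = 7.8400·1.4036/0.00584 = 1884.2 s.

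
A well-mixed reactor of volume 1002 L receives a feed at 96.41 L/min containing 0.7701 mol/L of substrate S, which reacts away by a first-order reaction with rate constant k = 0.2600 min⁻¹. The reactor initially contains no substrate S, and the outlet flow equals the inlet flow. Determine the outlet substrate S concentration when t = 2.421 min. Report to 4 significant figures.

0.1202 mol/L

Accumulation = in − out − consumed: V dC/dt = Q C_in − Q C − k V C.
This is linear with rate a = Q/V + k = 0.356218 min⁻¹.
C_ss = Q C_in/(Q + kV) = 0.208011 mol/L; C(t) = C_ss + (C₀ − C_ss) e^(−a t).
C(2.421) = 0.208011 + (-0.208011)·e^(−0.356218·2.421) = 0.208011 + (-0.208011)·0.422147 = 0.120200 mol/L.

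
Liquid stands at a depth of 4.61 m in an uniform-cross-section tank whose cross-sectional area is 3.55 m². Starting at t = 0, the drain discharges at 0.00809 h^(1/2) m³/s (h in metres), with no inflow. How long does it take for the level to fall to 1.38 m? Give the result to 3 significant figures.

853 s

Unsteady balance on liquid volume: A dh/dt = −0.00809 √h.
Separate and integrate: 2(√h − √h₀) = −(0.00809/A) t.
t = 2A(√h₀ − √h)/0.00809 = 2·3.55·(√4.61 − √1.38)/0.00809
  = 7.1000 × (2.1471 − 1.1747) / 0.00809 = 853.37 s.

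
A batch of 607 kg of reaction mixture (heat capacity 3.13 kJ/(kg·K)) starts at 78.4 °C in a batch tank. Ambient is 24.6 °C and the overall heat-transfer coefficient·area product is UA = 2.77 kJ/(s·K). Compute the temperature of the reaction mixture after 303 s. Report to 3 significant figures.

59.2 °C

Lumped-capacitance energy balance: M c_p dT/dt = UA(T_amb − T).
dT/dt = (T_ss − T)/τ with T_ss = T_amb = 24.600 °C, τ = M c_p/UA = 607·3.13/2.77 = 685.89 s.
T approaches T_ss exponentially: T(t) = T_ss + (T₀ − T_ss) e^(−t/τ).
T(303) = 24.600 + (53.800)·0.64290 = 59.188 °C.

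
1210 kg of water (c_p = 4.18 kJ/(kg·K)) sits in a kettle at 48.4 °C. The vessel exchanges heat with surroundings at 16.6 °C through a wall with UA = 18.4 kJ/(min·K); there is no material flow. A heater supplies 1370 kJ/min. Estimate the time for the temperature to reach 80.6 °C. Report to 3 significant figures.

386 min

M c_p dT/dt = −UA(T − T_amb) + Q̇.
τ = M c_p/UA = 274.88 min; T_ss = T_amb + Q̇/UA = 16.6 + 1370/18.4 = 91.057 °C.
T(t) = T_ss + (T₀ − T_ss)e^(−t/τ); set T = 80.6:
t = −τ ln[(T − T_ss)/(T₀ − T_ss)] = −274.88 · ln(0.24513) = 386.47 min.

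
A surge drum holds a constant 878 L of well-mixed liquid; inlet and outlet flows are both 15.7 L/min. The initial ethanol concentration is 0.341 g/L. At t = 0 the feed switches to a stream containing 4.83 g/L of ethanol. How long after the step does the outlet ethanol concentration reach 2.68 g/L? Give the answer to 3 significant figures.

Species balance: V dC/dt = Q(C_in − C) ⇒ τ = V/Q = 55.924 min.
C(t) = C_in + (C₀ − C_in) e^(−t/τ). Set C = 2.68 and solve for t:
e^(−t/τ) = (C − C_in)/(C₀ − C_in) = (2.68 − 4.83)/(0.341 − 4.83) = 0.47895
t = −τ ln(…) = 55.924 × 0.73616 = 41.169 min.

41.2 min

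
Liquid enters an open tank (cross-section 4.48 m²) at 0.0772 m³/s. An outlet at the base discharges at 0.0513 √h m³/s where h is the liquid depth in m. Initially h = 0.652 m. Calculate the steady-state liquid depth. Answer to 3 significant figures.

2.26 m

Mass balance (ρ constant): A dh/dt = Q_in − 0.0513 √h. At steady state dh/dt = 0:
Q_in = 0.0513 √h_ss ⇒ √h_ss = 0.0772/0.0513 = 1.5049.
h_ss = 1.5049² = 2.2646 m. (Since h₀ = 0.652 m < h_ss, the level will rise toward this value.)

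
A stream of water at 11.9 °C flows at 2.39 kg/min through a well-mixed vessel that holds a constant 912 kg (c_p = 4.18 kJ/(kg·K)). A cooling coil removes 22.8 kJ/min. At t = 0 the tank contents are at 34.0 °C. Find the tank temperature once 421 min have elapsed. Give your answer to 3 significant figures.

17.7 °C

M c_p dT/dt = ṁ c_p (T_in − T) − Q̇.
τ = M/ṁ = 381.59 min; T_ss = T_in − Q̇/(ṁ c_p) = 11.9 − 22.8/(2.39·4.18) = 9.6178 °C.
Solution: T(t) = T_ss + (T₀ − T_ss) e^(−t/τ).
T(421) = 9.6178 + (24.382)·e^(−421/381.59) = 9.6178 + (24.382)·0.33178 = 17.707 °C.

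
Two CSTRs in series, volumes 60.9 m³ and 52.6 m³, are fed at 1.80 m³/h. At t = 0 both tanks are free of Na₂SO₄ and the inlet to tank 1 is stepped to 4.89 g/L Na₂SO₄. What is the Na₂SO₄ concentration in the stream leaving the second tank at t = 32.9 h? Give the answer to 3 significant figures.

1.37 g/L

Time constants: τᵢ = Vᵢ/Q for each well-mixed tank.
τ₁ = 60.9/1.80 = 33.833 h; τ₂ = 52.6/1.80 = 29.222 h.
Solving the cascade with C₁(0)=C₂(0)=0 gives C₂(t) = C_in[1 − (τ₁ e^(−t/τ₁) − τ₂ e^(−t/τ₂))/(τ₁ − τ₂)].
At t = 32.9: e^(−t/τ₁) = 0.37817, e^(−t/τ₂) = 0.32437.
C₂ = 4.89·[1 − (33.833·0.37817 − 29.222·0.32437)/(4.6111)] = 4.89·0.28092 = 1.3737 g/L.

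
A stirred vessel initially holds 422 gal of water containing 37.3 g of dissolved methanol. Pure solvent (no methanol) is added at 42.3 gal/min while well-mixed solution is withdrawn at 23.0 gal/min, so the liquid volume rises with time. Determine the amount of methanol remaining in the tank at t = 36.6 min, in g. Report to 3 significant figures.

11.6 g

Total volume: dV/dt = Q_in − Q_out = 19.300 gal/min, so V(t) = 422 + 19.300 t and V(36.6) = 1128.4 gal.
No methanol enters, so dm/dt = −Q_out · (m/V).
Separate: dm/m = −Q_out dt/V(t) ⇒ ln(m/m₀) = −(Q_out/(Q_in−Q_out)) ln(V/V₀).
m = m₀ (V₀/V)^(Q_out/(Q_in−Q_out)) = 37.3 × (422/1128.4)^(1.1917) = 11.553 g.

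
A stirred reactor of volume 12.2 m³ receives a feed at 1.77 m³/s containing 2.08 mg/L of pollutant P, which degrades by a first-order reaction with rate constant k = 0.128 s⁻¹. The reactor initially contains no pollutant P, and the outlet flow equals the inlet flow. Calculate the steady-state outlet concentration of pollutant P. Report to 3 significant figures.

V dC/dt = Q(C_in − C) − k V C.
At steady state: 0 = Q C_in − (Q + kV) C_ss, so C_ss = Q C_in/(Q + kV).
C_ss = 1.77·2.08/(1.77 + 0.128·12.2) = 3.6816/3.3316 = 1.1051 mg/L.

1.11 mg/L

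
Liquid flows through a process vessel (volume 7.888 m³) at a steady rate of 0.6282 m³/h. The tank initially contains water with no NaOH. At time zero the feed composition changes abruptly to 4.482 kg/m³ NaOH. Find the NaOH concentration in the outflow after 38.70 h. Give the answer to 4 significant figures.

4.276 kg/m³

Accumulation = in − out for the solute gives V dC/dt = Q(C_in − C).
Time constant τ = V/Q = 7.888/0.6282 = 12.5565 h.
Solution: C(t) = C_in + (C₀ − C_in) e^(−t/τ).
C(38.70) = 4.482 + (0 − 4.482)·e^(−38.70/12.5565) = 4.482 + (-4.48200)·0.0458644 = 4.27644 kg/m³.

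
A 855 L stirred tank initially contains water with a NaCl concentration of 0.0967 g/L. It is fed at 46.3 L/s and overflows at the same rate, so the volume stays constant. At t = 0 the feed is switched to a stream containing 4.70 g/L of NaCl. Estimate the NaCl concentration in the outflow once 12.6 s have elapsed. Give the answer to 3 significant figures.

2.37 g/L

Mass balance on the solute (V constant): V dC/dt = Q(C_in − C).
So dC/dt = (C_in − C)/τ with τ = V/Q = 855/46.3 = 18.467 s.
C approaches C_in exponentially: C(t) = C_in + (C₀ − C_in) e^(−t/τ).
C(12.6) = 4.70 + (0.0967 − 4.70)·e^(−12.6/18.467) = 4.70 + (-4.6033)·0.50545 = 2.3733 g/L.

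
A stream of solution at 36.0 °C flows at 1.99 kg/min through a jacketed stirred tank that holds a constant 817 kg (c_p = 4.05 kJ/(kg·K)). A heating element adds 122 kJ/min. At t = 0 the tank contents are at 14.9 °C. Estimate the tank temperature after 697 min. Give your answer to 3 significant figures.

44.5 °C

Heat balance on the well-mixed liquid: M c_p dT/dt = ṁ c_p (T_in − T) + 122.
Rearrange: dT/dt = (T_ss − T)/τ with τ = M/ṁ = 410.55 min and T_ss = T_in + Q̇/(ṁ c_p) = 51.137 °C.
Solution: T(t) = T_ss + (T₀ − T_ss) e^(−t/τ).
T(697) = 51.137 + (-36.237)·e^(−697/410.55) = 51.137 + (-36.237)·0.18310 = 44.502 °C.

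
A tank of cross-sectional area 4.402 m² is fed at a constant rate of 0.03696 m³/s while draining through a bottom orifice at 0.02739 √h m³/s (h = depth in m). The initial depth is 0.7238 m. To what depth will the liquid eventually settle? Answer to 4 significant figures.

Level balance: A dh/dt = 0.03696 − 0.02739 √h. Setting dh/dt = 0:
Q_in = 0.02739 √h_ss ⇒ √h_ss = 0.03696/0.02739 = 1.34940.
h_ss = 1.34940² = 1.82087 m. (Since h₀ = 0.7238 m < h_ss, the level will rise toward this value.)

1.821 m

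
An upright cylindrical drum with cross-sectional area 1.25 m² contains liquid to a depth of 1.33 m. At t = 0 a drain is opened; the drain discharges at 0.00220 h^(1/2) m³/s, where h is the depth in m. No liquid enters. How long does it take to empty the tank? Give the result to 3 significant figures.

1310 s

A dh/dt = −Q_out = −0.00220 √h.
This is separable: 2 d(√h)/dt = −0.00220/A, so √h = √h₀ − (0.00220/(2A)) t.
Set h = 0: 2√h₀ = (0.00220/A) t_empty ⇒ t_empty = 2A√h₀/0.00220.
t_empty = 2·1.25·√1.33/0.00220 = 2.5000·1.1533/0.00220 = 1310.5 s.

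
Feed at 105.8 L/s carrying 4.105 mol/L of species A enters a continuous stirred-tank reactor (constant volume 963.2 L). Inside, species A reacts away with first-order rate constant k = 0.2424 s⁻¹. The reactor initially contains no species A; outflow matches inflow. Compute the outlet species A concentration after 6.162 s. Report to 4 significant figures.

1.134 mol/L

V dC/dt = Q(C_in − C) − k V C.
This is linear with rate a = Q/V + k = 0.352242 s⁻¹.
C_ss = Q C_in/(Q + kV) = 1.28009 mol/L; C(t) = C_ss + (C₀ − C_ss) e^(−a t).
C(6.162) = 1.28009 + (-1.28009)·e^(−0.352242·6.162) = 1.28009 + (-1.28009)·0.114119 = 1.13401 mol/L.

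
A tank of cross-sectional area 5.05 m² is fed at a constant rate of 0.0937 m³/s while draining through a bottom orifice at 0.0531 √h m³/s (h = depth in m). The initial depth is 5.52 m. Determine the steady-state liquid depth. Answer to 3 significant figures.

3.11 m

A dh/dt = Q_in − 0.0531 √h. Steady state requires inflow = outflow:
Q_in = 0.0531 √h_ss ⇒ √h_ss = 0.0937/0.0531 = 1.7646.
h_ss = 1.7646² = 3.1138 m. (Since h₀ = 5.52 m > h_ss, the level will fall toward this value.)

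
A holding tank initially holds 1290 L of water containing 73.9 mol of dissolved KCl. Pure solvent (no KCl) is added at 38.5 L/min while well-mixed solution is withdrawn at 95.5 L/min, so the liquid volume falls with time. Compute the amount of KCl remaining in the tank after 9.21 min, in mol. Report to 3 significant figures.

30.8 mol

Let m(t) be the amount of KCl. Volume: V(t) = V₀ + (Q_in − Q_out) t = 1290 − 57.000 t; V(9.21) = 765.03 L.
Solute balance: dm/dt = 0 − Q_out C = −Q_out m/V(t).
dm/m = −Q_out dt/(V₀ − 57.000 t); integrating gives ln(m/m₀) = −(Q_out/(Q_in−Q_out)) ln(V/V₀).
m = m₀ (V₀/V)^(Q_out/(Q_in−Q_out)) = 73.9 × (1290/765.03)^(-1.6754) = 30.794 mol.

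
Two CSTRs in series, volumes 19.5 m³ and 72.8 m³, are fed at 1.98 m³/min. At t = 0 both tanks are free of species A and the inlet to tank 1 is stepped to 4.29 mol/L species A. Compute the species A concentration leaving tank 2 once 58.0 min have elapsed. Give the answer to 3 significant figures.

3.08 mol/L

Each tank obeys Vᵢ dCᵢ/dt = Q(Cᵢ₋₁ − Cᵢ), so τᵢ = Vᵢ/Q.
τ₁ = 19.5/1.98 = 9.8485 min; τ₂ = 72.8/1.98 = 36.768 min.
Solving the cascade with C₁(0)=C₂(0)=0 gives C₂(t) = C_in[1 − (τ₁ e^(−t/τ₁) − τ₂ e^(−t/τ₂))/(τ₁ − τ₂)].
At t = 58.0: e^(−t/τ₁) = 0.0027691, e^(−t/τ₂) = 0.20650.
C₂ = 4.29·[1 − (9.8485·0.0027691 − 36.768·0.20650)/(-26.919)] = 4.29·0.71897 = 3.0844 mol/L.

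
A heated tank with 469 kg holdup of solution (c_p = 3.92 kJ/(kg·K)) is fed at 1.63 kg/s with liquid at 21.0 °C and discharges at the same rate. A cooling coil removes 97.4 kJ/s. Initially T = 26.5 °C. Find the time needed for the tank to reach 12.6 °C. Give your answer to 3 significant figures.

319 s

M c_p dT/dt = ṁ c_p (T_in − T) − Q̇.
τ = M/ṁ = 287.73 s; T_ss = T_in − Q̇/(ṁ c_p) = 5.7565 °C.
T(t) = T_ss + (T₀ − T_ss) e^(−t/τ). Set T = 12.6:
e^(−t/τ) = (12.6 − 5.7565)/(26.5 − 5.7565) = 0.32991
t = −287.73 · ln(0.32991) = 319.07 s.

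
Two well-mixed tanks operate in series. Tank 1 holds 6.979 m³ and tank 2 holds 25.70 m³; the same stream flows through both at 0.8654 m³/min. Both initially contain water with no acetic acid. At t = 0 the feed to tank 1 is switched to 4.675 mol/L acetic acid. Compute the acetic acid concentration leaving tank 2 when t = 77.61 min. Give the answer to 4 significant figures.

Species balance on tank i: dCᵢ/dt = (Cᵢ₋₁ − Cᵢ)/τᵢ with τᵢ = Vᵢ/Q.
τ₁ = 6.979/0.8654 = 8.06448 min; τ₂ = 25.70/0.8654 = 29.6972 min.
Solving the cascade with C₁(0)=C₂(0)=0 gives C₂(t) = C_in[1 − (τ₁ e^(−t/τ₁) − τ₂ e^(−t/τ₂))/(τ₁ − τ₂)].
At t = 77.61: e^(−t/τ₁) = 6.61435e-05, e^(−t/τ₂) = 0.0732869.
C₂ = 4.675·[1 − (8.06448·6.61435e-05 − 29.6972·0.0732869)/(-21.6328)] = 4.675·0.899417 = 4.20478 mol/L.

4.205 mol/L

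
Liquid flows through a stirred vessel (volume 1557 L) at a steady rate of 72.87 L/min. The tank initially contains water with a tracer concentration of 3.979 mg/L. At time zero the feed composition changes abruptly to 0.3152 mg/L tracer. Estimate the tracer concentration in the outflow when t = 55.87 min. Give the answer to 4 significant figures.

0.5833 mg/L

Transient balance on the dissolved component: V dC/dt = Q(C_in − C).
Time constant τ = V/Q = 1557/72.87 = 21.3668 min.
This is linear first-order; C(t) = C_in + (C₀ − C_in) e^(−t/τ).
C(55.87) = 0.3152 + (3.979 − 0.3152)·e^(−55.87/21.3668) = 0.3152 + (3.66380)·0.0731823 = 0.583325 mg/L.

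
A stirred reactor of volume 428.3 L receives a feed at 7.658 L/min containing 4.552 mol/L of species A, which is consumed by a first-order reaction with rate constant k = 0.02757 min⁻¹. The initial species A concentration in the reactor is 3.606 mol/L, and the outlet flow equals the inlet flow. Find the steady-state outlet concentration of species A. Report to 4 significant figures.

V dC/dt = Q(C_in − C) − k V C.
Steady state (dC/dt = 0): C_ss = Q C_in/(Q + kV) = C_in/(1 + kV/Q).
C_ss = 7.658·4.552/(7.658 + 0.02757·428.3) = 34.8592/19.4662 = 1.79075 mol/L.

1.791 mol/L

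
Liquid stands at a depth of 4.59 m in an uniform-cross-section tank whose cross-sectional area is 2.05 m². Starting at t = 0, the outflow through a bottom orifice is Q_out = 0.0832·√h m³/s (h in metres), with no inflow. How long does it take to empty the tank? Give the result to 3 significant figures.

106 s

A dh/dt = −Q_out = −0.0832 √h.
This is separable: 2 d(√h)/dt = −0.0832/A, so √h = √h₀ − (0.0832/(2A)) t.
Set h = 0: 2√h₀ = (0.0832/A) t_empty ⇒ t_empty = 2A√h₀/0.0832.
t_empty = 2·2.05·√4.59/0.0832 = 4.1000·2.1424/0.0832 = 105.58 s.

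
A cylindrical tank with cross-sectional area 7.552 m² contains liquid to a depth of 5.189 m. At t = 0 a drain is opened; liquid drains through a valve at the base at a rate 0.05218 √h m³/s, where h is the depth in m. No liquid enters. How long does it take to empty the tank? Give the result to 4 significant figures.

659.4 s

Mass balance (ρ constant): A dh/dt = −0.05218 √h.
∫ h^(−1/2) dh = −(0.05218/A) ∫ dt, giving 2√h = 2√h₀ − (0.05218/A) t.
Set h = 0: 2√h₀ = (0.05218/A) t_empty ⇒ t_empty = 2A√h₀/0.05218.
t_empty = 2·7.552·√5.189/0.05218 = 15.1040·2.27794/0.05218 = 659.371 s.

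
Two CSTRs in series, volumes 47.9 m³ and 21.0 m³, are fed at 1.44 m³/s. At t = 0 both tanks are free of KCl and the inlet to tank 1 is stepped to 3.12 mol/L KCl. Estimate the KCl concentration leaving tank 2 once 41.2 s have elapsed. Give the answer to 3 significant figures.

1.65 mol/L

Species balance on tank i: dCᵢ/dt = (Cᵢ₋₁ − Cᵢ)/τᵢ with τᵢ = Vᵢ/Q.
τ₁ = 47.9/1.44 = 33.264 s; τ₂ = 21.0/1.44 = 14.583 s.
Tank 1: C₁ = C_in(1 − e^(−t/τ₁)). Tank 2 (τ₁ ≠ τ₂): C₂ = C_in[1 − (τ₁ e^(−t/τ₁) − τ₂ e^(−t/τ₂))/(τ₁ − τ₂)].
At t = 41.2: e^(−t/τ₁) = 0.28980, e^(−t/τ₂) = 0.059300.
C₂ = 3.12·[1 − (33.264·0.28980 − 14.583·0.059300)/(18.681)] = 3.12·0.53026 = 1.6544 mol/L.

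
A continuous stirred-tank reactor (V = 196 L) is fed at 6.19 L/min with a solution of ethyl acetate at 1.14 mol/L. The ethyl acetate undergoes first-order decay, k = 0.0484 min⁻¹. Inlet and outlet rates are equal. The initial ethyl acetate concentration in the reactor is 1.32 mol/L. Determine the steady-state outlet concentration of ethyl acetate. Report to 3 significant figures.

Species balance: V dC/dt = Q C_in − Q C − k V C.
Steady state (dC/dt = 0): C_ss = Q C_in/(Q + kV) = C_in/(1 + kV/Q).
C_ss = 6.19·1.14/(6.19 + 0.0484·196) = 7.0566/15.676 = 0.45014 mol/L.

0.450 mol/L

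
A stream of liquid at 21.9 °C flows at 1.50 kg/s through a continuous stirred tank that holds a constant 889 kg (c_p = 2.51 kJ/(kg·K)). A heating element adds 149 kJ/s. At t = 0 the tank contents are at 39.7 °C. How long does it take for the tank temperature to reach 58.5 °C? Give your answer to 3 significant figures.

1180 s

Energy balance: M c_p dT/dt = ṁ c_p (T_in − T) + 149.
τ = M/ṁ = 592.67 s; T_ss = T_in + Q̇/(ṁ c_p) = 61.475 °C.
T(t) = T_ss + (T₀ − T_ss) e^(−t/τ). Set T = 58.5:
e^(−t/τ) = (58.5 − 61.475)/(39.7 − 61.475) = 0.13663
t = −592.67 · ln(0.13663) = 1179.7 s.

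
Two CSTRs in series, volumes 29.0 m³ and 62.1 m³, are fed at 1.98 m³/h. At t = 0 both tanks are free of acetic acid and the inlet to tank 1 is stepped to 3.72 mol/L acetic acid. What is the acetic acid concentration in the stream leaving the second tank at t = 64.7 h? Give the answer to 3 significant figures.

Each tank obeys Vᵢ dCᵢ/dt = Q(Cᵢ₋₁ − Cᵢ), so τᵢ = Vᵢ/Q.
τ₁ = 29.0/1.98 = 14.646 h; τ₂ = 62.1/1.98 = 31.364 h.
Tank 1: C₁ = C_in(1 − e^(−t/τ₁)). Tank 2 (τ₁ ≠ τ₂): C₂ = C_in[1 − (τ₁ e^(−t/τ₁) − τ₂ e^(−t/τ₂))/(τ₁ − τ₂)].
At t = 64.7: e^(−t/τ₁) = 0.012065, e^(−t/τ₂) = 0.12709.
C₂ = 3.72·[1 − (14.646·0.012065 − 31.364·0.12709)/(-16.717)] = 3.72·0.77214 = 2.8724 mol/L.

2.87 mol/L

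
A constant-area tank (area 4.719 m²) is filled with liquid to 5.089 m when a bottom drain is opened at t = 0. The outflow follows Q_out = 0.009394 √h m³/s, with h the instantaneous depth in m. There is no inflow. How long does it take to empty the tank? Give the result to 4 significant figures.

Volume balance on the tank: A dh/dt = −0.009394 √h.
∫ h^(−1/2) dh = −(0.009394/A) ∫ dt, giving 2√h = 2√h₀ − (0.009394/A) t.
Set h = 0: 2√h₀ = (0.009394/A) t_empty ⇒ t_empty = 2A√h₀/0.009394.
t_empty = 2·4.719·√5.089/0.009394 = 9.43800·2.25588/0.009394 = 2266.45 s.

2266 s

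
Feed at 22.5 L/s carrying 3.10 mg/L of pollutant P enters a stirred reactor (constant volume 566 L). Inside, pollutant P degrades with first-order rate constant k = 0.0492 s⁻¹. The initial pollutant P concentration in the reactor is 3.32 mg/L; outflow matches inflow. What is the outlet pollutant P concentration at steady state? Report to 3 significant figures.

Species balance: V dC/dt = Q C_in − Q C − k V C.
Steady state (dC/dt = 0): C_ss = Q C_in/(Q + kV) = C_in/(1 + kV/Q).
C_ss = 22.5·3.10/(22.5 + 0.0492·566) = 69.750/50.347 = 1.3854 mg/L.

1.39 mg/L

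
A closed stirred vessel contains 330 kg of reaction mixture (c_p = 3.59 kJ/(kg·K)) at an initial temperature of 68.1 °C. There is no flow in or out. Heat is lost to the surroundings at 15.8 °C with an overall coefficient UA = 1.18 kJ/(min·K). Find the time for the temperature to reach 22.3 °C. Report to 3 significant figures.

M c_p dT/dt = −UA(T − T_amb).
τ = M c_p/UA = 1004.0 min; T_ss = T_amb = 15.800 °C.
T(t) = T_ss + (T₀ − T_ss)e^(−t/τ); set T = 22.3:
t = −τ ln[(T − T_ss)/(T₀ − T_ss)] = −1004.0 · ln(0.12428) = 2093.5 min.

2090 min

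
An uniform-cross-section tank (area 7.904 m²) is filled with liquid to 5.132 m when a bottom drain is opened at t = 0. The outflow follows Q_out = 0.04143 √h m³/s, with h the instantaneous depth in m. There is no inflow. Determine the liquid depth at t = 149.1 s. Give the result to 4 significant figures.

Mass balance (ρ constant): A dh/dt = −0.04143 √h.
Separate and integrate: 2(√h − √h₀) = −(0.04143/A) t.
√h = √5.132 − 0.04143·149.1/(2·7.904) = 2.26539 − 0.390765 = 1.87463.
h = 1.87463² = 3.51423 m.

3.514 m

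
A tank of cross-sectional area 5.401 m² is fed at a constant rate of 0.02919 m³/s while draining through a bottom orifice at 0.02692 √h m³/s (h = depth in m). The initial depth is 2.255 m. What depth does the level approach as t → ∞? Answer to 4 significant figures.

1.176 m

Volume balance on the tank: A dh/dt = Q_in − 0.02692 √h. At steady state dh/dt = 0:
Q_in = 0.02692 √h_ss ⇒ √h_ss = 0.02919/0.02692 = 1.08432.
h_ss = 1.08432² = 1.17576 m. (Since h₀ = 2.255 m > h_ss, the level will fall toward this value.)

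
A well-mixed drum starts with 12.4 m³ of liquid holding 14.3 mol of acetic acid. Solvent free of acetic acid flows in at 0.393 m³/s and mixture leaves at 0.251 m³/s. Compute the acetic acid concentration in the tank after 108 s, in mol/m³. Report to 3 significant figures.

0.124 mol/m³

Total volume: dV/dt = Q_in − Q_out = 0.14200 m³/s, so V(t) = 12.4 + 0.14200 t and V(108) = 27.736 m³.
Species balance (pure solvent in): dm/dt = −Q_out · m/V(t).
Separate: dm/m = −Q_out dt/V(t) ⇒ ln(m/m₀) = −(Q_out/(Q_in−Q_out)) ln(V/V₀).
m = m₀ (V₀/V)^(Q_out/(Q_in−Q_out)) = 14.3 × (12.4/27.736)^(1.7676) = 3.4462 mol.
C = m/V = 3.4462/27.736 = 0.12425 mol/m³.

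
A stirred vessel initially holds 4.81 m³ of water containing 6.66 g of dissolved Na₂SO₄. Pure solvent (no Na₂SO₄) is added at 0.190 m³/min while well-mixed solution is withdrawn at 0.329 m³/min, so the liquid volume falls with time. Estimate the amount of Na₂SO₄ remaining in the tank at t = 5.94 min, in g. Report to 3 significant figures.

4.26 g

Let m(t) be the amount of Na₂SO₄. Volume: V(t) = V₀ + (Q_in − Q_out) t = 4.81 − 0.13900 t; V(5.94) = 3.9843 m³.
Solute balance: dm/dt = 0 − Q_out C = −Q_out m/V(t).
Separate: dm/m = −Q_out dt/V(t) ⇒ ln(m/m₀) = −(Q_out/(Q_in−Q_out)) ln(V/V₀).
m = m₀ (V₀/V)^(Q_out/(Q_in−Q_out)) = 6.66 × (4.81/3.9843)^(-2.3669) = 4.2647 g.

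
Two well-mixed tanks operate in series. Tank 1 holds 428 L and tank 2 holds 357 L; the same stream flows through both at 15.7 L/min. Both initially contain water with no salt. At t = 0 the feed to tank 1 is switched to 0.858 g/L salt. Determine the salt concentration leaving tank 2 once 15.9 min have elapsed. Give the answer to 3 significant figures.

0.115 g/L

Species balance on tank i: dCᵢ/dt = (Cᵢ₋₁ − Cᵢ)/τᵢ with τᵢ = Vᵢ/Q.
τ₁ = 428/15.7 = 27.261 min; τ₂ = 357/15.7 = 22.739 min.
Tank 1: C₁ = C_in(1 − e^(−t/τ₁)). Tank 2 (τ₁ ≠ τ₂): C₂ = C_in[1 − (τ₁ e^(−t/τ₁) − τ₂ e^(−t/τ₂))/(τ₁ − τ₂)].
At t = 15.9: e^(−t/τ₁) = 0.55808, e^(−t/τ₂) = 0.49696.
C₂ = 0.858·[1 − (27.261·0.55808 − 22.739·0.49696)/(4.5223)] = 0.858·0.13459 = 0.11547 g/L.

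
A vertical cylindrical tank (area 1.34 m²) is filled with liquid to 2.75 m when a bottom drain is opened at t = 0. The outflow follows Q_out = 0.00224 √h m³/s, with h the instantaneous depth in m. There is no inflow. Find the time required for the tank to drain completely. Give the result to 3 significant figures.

Mass balance (ρ constant): A dh/dt = −0.00224 √h.
This is separable: 2 d(√h)/dt = −0.00224/A, so √h = √h₀ − (0.00224/(2A)) t.
Tank is empty when √h = 0: t_empty = 2A√h₀/0.00224.
t_empty = 2·1.34·√2.75/0.00224 = 2.6800·1.6583/0.00224 = 1984.1 s.

1980 s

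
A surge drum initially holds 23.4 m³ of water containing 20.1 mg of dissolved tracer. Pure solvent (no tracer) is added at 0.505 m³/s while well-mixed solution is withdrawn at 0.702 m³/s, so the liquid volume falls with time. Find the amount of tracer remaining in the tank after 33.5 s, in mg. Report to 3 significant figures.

Let m(t) be the amount of tracer. Volume: V(t) = V₀ + (Q_in − Q_out) t = 23.4 − 0.19700 t; V(33.5) = 16.800 m³.
Species balance (pure solvent in): dm/dt = −Q_out · m/V(t).
Separate: dm/m = −Q_out dt/V(t) ⇒ ln(m/m₀) = −(Q_out/(Q_in−Q_out)) ln(V/V₀).
m = m₀ (V₀/V)^(Q_out/(Q_in−Q_out)) = 20.1 × (23.4/16.800)^(-3.5635) = 6.1722 mg.

6.17 mg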